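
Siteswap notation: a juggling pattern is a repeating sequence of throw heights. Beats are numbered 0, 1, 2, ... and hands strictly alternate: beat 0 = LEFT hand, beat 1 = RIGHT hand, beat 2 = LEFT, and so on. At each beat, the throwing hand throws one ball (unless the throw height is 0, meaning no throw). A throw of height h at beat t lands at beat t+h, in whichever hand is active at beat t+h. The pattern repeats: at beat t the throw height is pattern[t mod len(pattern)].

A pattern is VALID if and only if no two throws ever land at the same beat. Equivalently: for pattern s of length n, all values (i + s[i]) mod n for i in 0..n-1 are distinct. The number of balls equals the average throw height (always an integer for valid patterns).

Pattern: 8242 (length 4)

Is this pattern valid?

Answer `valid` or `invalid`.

i=0: (i + s[i]) mod n = (0 + 8) mod 4 = 0
i=1: (i + s[i]) mod n = (1 + 2) mod 4 = 3
i=2: (i + s[i]) mod n = (2 + 4) mod 4 = 2
i=3: (i + s[i]) mod n = (3 + 2) mod 4 = 1
Residues: [0, 3, 2, 1], distinct: True

Answer: valid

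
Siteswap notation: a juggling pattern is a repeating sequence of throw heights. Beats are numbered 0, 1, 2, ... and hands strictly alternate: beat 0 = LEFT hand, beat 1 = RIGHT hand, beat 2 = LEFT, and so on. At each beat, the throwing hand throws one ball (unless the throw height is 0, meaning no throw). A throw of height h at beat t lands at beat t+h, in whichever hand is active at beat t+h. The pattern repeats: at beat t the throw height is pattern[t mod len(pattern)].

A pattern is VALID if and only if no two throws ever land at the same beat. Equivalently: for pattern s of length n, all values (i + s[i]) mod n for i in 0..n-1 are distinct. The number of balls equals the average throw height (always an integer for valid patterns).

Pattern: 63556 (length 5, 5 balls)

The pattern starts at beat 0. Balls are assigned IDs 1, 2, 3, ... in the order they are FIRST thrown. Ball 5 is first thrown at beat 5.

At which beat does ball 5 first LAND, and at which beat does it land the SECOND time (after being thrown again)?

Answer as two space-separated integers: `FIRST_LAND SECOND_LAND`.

Answer: 11 14

Derivation:
Beat 0 (L): throw ball1 h=6 -> lands@6:L; in-air after throw: [b1@6:L]
Beat 1 (R): throw ball2 h=3 -> lands@4:L; in-air after throw: [b2@4:L b1@6:L]
Beat 2 (L): throw ball3 h=5 -> lands@7:R; in-air after throw: [b2@4:L b1@6:L b3@7:R]
Beat 3 (R): throw ball4 h=5 -> lands@8:L; in-air after throw: [b2@4:L b1@6:L b3@7:R b4@8:L]
Beat 4 (L): throw ball2 h=6 -> lands@10:L; in-air after throw: [b1@6:L b3@7:R b4@8:L b2@10:L]
Beat 5 (R): throw ball5 h=6 -> lands@11:R; in-air after throw: [b1@6:L b3@7:R b4@8:L b2@10:L b5@11:R]
Beat 6 (L): throw ball1 h=3 -> lands@9:R; in-air after throw: [b3@7:R b4@8:L b1@9:R b2@10:L b5@11:R]
Beat 7 (R): throw ball3 h=5 -> lands@12:L; in-air after throw: [b4@8:L b1@9:R b2@10:L b5@11:R b3@12:L]
Beat 8 (L): throw ball4 h=5 -> lands@13:R; in-air after throw: [b1@9:R b2@10:L b5@11:R b3@12:L b4@13:R]
Beat 9 (R): throw ball1 h=6 -> lands@15:R; in-air after throw: [b2@10:L b5@11:R b3@12:L b4@13:R b1@15:R]
Beat 10 (L): throw ball2 h=6 -> lands@16:L; in-air after throw: [b5@11:R b3@12:L b4@13:R b1@15:R b2@16:L]
Beat 11 (R): throw ball5 h=3 -> lands@14:L; in-air after throw: [b3@12:L b4@13:R b5@14:L b1@15:R b2@16:L]
Beat 12 (L): throw ball3 h=5 -> lands@17:R; in-air after throw: [b4@13:R b5@14:L b1@15:R b2@16:L b3@17:R]
Beat 13 (R): throw ball4 h=5 -> lands@18:L; in-air after throw: [b5@14:L b1@15:R b2@16:L b3@17:R b4@18:L]
Beat 14 (L): throw ball5 h=6 -> lands@20:L; in-air after throw: [b1@15:R b2@16:L b3@17:R b4@18:L b5@20:L]
Ball 5: thrown@5 h=6 -> first land @11; rethrown@11 h=3 -> second land @14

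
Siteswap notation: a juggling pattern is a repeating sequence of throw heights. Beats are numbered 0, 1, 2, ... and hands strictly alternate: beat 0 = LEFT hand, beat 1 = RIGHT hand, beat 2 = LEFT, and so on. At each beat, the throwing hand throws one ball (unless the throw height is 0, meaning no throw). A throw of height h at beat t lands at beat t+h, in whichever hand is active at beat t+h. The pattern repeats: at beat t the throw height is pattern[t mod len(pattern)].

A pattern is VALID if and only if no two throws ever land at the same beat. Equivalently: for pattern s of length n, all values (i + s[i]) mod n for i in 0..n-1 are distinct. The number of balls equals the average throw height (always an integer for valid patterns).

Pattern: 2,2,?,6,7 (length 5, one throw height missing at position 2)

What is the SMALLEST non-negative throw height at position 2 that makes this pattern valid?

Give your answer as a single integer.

i=0: (0 + 2) mod 5 = 2
i=1: (1 + 2) mod 5 = 3
i=2: s[i]=? (unknown)
i=3: (3 + 6) mod 5 = 4
i=4: (4 + 7) mod 5 = 1
Known residues: [1, 2, 3, 4]; need a permutation of 0..4, so missing residue r = 0
Need (2 + s) mod 5 = 0; smallest s = (0 - 2) mod 5 = 3

Answer: 3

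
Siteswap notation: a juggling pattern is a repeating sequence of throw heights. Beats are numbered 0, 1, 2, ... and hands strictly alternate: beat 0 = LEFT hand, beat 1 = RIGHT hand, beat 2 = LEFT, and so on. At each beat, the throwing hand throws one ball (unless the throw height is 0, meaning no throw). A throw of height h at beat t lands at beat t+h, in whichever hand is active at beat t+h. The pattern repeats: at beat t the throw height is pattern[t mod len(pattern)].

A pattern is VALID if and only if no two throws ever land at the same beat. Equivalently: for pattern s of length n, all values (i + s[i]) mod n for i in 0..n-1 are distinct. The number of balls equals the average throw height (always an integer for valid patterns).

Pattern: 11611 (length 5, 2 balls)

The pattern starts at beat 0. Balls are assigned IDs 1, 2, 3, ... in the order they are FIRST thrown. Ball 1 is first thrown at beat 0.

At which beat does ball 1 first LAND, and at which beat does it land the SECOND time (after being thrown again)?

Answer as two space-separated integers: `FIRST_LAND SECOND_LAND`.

Answer: 1 2

Derivation:
Beat 0 (L): throw ball1 h=1 -> lands@1:R; in-air after throw: [b1@1:R]
Beat 1 (R): throw ball1 h=1 -> lands@2:L; in-air after throw: [b1@2:L]
Beat 2 (L): throw ball1 h=6 -> lands@8:L; in-air after throw: [b1@8:L]
Ball 1: thrown@0 h=1 -> first land @1; rethrown@1 h=1 -> second land @2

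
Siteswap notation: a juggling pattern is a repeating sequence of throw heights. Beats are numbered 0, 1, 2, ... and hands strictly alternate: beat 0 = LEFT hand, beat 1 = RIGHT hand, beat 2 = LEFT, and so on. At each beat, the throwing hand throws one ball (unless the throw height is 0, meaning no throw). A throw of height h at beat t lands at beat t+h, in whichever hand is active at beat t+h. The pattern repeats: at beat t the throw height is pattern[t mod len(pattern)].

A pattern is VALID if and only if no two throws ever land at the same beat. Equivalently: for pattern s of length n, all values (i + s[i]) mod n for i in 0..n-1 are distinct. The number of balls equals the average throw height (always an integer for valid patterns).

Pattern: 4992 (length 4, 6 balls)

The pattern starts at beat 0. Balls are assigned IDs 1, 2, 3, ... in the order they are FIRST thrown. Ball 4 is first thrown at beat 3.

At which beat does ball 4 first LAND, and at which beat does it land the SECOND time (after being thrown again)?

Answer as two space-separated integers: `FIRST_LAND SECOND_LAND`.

Answer: 5 14

Derivation:
Beat 0 (L): throw ball1 h=4 -> lands@4:L; in-air after throw: [b1@4:L]
Beat 1 (R): throw ball2 h=9 -> lands@10:L; in-air after throw: [b1@4:L b2@10:L]
Beat 2 (L): throw ball3 h=9 -> lands@11:R; in-air after throw: [b1@4:L b2@10:L b3@11:R]
Beat 3 (R): throw ball4 h=2 -> lands@5:R; in-air after throw: [b1@4:L b4@5:R b2@10:L b3@11:R]
Beat 4 (L): throw ball1 h=4 -> lands@8:L; in-air after throw: [b4@5:R b1@8:L b2@10:L b3@11:R]
Beat 5 (R): throw ball4 h=9 -> lands@14:L; in-air after throw: [b1@8:L b2@10:L b3@11:R b4@14:L]
Beat 6 (L): throw ball5 h=9 -> lands@15:R; in-air after throw: [b1@8:L b2@10:L b3@11:R b4@14:L b5@15:R]
Beat 7 (R): throw ball6 h=2 -> lands@9:R; in-air after throw: [b1@8:L b6@9:R b2@10:L b3@11:R b4@14:L b5@15:R]
Beat 8 (L): throw ball1 h=4 -> lands@12:L; in-air after throw: [b6@9:R b2@10:L b3@11:R b1@12:L b4@14:L b5@15:R]
Beat 9 (R): throw ball6 h=9 -> lands@18:L; in-air after throw: [b2@10:L b3@11:R b1@12:L b4@14:L b5@15:R b6@18:L]
Beat 10 (L): throw ball2 h=9 -> lands@19:R; in-air after throw: [b3@11:R b1@12:L b4@14:L b5@15:R b6@18:L b2@19:R]
Beat 11 (R): throw ball3 h=2 -> lands@13:R; in-air after throw: [b1@12:L b3@13:R b4@14:L b5@15:R b6@18:L b2@19:R]
Beat 12 (L): throw ball1 h=4 -> lands@16:L; in-air after throw: [b3@13:R b4@14:L b5@15:R b1@16:L b6@18:L b2@19:R]
Ball 4: thrown@3 h=2 -> first land @5; rethrown@5 h=9 -> second land @14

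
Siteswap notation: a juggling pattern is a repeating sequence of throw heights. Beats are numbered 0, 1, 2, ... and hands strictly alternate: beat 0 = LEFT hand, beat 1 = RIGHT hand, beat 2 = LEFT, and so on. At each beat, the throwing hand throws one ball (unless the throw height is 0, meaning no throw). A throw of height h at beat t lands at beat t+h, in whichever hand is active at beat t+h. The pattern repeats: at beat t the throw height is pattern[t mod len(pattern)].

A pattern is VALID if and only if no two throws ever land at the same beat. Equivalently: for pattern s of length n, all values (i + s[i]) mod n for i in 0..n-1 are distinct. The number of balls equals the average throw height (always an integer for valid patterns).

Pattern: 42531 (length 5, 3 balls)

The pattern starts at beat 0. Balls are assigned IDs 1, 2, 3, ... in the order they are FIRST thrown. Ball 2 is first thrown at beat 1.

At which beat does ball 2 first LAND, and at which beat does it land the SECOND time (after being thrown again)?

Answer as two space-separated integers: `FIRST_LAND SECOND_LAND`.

Beat 0 (L): throw ball1 h=4 -> lands@4:L; in-air after throw: [b1@4:L]
Beat 1 (R): throw ball2 h=2 -> lands@3:R; in-air after throw: [b2@3:R b1@4:L]
Beat 2 (L): throw ball3 h=5 -> lands@7:R; in-air after throw: [b2@3:R b1@4:L b3@7:R]
Beat 3 (R): throw ball2 h=3 -> lands@6:L; in-air after throw: [b1@4:L b2@6:L b3@7:R]
Beat 4 (L): throw ball1 h=1 -> lands@5:R; in-air after throw: [b1@5:R b2@6:L b3@7:R]
Beat 5 (R): throw ball1 h=4 -> lands@9:R; in-air after throw: [b2@6:L b3@7:R b1@9:R]
Beat 6 (L): throw ball2 h=2 -> lands@8:L; in-air after throw: [b3@7:R b2@8:L b1@9:R]
Ball 2: thrown@1 h=2 -> first land @3; rethrown@3 h=3 -> second land @6

Answer: 3 6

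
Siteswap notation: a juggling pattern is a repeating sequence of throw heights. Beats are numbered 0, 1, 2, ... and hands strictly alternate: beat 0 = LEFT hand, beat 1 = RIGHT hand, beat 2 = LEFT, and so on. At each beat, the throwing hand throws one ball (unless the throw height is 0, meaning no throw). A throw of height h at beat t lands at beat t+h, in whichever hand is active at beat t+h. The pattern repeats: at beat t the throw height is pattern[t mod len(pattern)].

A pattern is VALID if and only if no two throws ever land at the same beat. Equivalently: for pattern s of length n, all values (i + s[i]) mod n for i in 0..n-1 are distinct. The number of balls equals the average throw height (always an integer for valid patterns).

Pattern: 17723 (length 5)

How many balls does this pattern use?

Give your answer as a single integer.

Pattern = [1, 7, 7, 2, 3], length n = 5
  position 0: throw height = 1, running sum = 1
  position 1: throw height = 7, running sum = 8
  position 2: throw height = 7, running sum = 15
  position 3: throw height = 2, running sum = 17
  position 4: throw height = 3, running sum = 20
Total sum = 20; balls = sum / n = 20 / 5 = 4

Answer: 4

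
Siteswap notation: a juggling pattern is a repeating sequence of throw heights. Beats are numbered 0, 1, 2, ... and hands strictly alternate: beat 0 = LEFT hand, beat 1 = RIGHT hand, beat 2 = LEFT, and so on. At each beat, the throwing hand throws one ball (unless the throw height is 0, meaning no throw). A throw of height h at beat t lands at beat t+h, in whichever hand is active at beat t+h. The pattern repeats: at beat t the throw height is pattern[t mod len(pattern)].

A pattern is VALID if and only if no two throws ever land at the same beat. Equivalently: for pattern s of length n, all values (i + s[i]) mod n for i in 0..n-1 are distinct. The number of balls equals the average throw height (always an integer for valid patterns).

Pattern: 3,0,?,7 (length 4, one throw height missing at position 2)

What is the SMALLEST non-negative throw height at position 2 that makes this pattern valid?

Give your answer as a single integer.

i=0: (0 + 3) mod 4 = 3
i=1: (1 + 0) mod 4 = 1
i=2: s[i]=? (unknown)
i=3: (3 + 7) mod 4 = 2
Known residues: [1, 2, 3]; need a permutation of 0..3, so missing residue r = 0
Need (2 + s) mod 4 = 0; smallest s = (0 - 2) mod 4 = 2

Answer: 2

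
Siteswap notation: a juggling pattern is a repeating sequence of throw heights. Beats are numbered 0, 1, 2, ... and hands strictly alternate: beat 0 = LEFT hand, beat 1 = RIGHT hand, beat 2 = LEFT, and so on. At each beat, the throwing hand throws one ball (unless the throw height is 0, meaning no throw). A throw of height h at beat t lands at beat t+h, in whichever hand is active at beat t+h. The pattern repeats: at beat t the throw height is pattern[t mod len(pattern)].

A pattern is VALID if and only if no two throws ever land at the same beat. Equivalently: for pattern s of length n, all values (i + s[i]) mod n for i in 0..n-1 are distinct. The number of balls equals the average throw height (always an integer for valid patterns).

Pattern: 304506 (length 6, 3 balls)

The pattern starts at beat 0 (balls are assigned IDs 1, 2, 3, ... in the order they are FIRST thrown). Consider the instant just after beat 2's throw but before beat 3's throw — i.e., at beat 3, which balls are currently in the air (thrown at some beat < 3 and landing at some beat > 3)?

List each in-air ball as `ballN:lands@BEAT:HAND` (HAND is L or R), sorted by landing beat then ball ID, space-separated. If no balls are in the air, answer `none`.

Beat 0 (L): throw ball1 h=3 -> lands@3:R; in-air after throw: [b1@3:R]
Beat 2 (L): throw ball2 h=4 -> lands@6:L; in-air after throw: [b1@3:R b2@6:L]
Beat 3 (R): throw ball1 h=5 -> lands@8:L; in-air after throw: [b2@6:L b1@8:L]

Answer: ball2:lands@6:L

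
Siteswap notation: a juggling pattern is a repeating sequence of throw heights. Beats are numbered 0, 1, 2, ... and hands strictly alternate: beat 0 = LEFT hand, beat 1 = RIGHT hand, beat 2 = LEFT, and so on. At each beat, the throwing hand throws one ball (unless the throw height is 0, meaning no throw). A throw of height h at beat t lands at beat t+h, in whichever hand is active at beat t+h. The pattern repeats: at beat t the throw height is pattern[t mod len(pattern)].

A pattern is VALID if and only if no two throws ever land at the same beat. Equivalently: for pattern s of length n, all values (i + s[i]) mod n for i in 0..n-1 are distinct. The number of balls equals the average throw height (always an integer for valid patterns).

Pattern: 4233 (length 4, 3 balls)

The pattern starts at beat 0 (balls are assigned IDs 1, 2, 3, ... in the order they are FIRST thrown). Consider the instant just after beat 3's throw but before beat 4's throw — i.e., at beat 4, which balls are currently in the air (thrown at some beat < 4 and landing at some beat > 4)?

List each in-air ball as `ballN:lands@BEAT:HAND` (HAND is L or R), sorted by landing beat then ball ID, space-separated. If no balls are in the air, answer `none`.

Answer: ball3:lands@5:R ball2:lands@6:L

Derivation:
Beat 0 (L): throw ball1 h=4 -> lands@4:L; in-air after throw: [b1@4:L]
Beat 1 (R): throw ball2 h=2 -> lands@3:R; in-air after throw: [b2@3:R b1@4:L]
Beat 2 (L): throw ball3 h=3 -> lands@5:R; in-air after throw: [b2@3:R b1@4:L b3@5:R]
Beat 3 (R): throw ball2 h=3 -> lands@6:L; in-air after throw: [b1@4:L b3@5:R b2@6:L]
Beat 4 (L): throw ball1 h=4 -> lands@8:L; in-air after throw: [b3@5:R b2@6:L b1@8:L]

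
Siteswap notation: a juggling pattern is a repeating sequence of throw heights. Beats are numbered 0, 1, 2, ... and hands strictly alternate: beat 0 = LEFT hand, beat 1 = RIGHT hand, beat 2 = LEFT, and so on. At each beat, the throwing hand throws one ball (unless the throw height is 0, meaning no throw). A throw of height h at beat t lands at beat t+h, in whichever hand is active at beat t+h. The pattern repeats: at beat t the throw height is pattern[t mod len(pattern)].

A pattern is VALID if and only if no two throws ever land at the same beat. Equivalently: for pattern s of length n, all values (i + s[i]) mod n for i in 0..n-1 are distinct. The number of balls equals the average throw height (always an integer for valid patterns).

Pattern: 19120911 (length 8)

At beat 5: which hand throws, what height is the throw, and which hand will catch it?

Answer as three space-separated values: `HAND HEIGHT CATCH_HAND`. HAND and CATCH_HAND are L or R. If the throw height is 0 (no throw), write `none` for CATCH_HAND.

Beat 5: 5 mod 2 = 1, so hand = R
Throw height = pattern[5 mod 8] = pattern[5] = 9
Lands at beat 5+9=14, 14 mod 2 = 0, so catch hand = L

Answer: R 9 L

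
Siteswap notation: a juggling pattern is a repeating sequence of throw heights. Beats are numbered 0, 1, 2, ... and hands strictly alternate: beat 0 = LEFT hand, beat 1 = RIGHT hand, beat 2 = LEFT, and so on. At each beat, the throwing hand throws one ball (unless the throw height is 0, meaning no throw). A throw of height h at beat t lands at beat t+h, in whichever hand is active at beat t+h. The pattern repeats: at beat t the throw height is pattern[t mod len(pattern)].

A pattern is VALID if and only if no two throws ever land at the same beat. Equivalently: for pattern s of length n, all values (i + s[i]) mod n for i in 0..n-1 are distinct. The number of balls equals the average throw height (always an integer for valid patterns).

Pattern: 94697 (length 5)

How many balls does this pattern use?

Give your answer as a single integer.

Answer: 7

Derivation:
Pattern = [9, 4, 6, 9, 7], length n = 5
  position 0: throw height = 9, running sum = 9
  position 1: throw height = 4, running sum = 13
  position 2: throw height = 6, running sum = 19
  position 3: throw height = 9, running sum = 28
  position 4: throw height = 7, running sum = 35
Total sum = 35; balls = sum / n = 35 / 5 = 7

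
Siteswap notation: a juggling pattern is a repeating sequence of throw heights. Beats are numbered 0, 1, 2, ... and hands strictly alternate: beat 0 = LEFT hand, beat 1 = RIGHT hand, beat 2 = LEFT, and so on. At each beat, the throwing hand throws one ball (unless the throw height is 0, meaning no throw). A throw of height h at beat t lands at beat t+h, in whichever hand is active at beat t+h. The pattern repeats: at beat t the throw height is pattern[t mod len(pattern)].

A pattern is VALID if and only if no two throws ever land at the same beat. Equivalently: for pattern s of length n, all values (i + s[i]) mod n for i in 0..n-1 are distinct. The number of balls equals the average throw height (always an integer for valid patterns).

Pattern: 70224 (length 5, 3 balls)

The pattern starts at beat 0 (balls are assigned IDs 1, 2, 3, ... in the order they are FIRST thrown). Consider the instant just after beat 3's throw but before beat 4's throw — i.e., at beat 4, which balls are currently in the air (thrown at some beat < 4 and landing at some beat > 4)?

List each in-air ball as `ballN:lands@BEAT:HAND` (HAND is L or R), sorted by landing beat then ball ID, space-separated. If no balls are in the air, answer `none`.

Beat 0 (L): throw ball1 h=7 -> lands@7:R; in-air after throw: [b1@7:R]
Beat 2 (L): throw ball2 h=2 -> lands@4:L; in-air after throw: [b2@4:L b1@7:R]
Beat 3 (R): throw ball3 h=2 -> lands@5:R; in-air after throw: [b2@4:L b3@5:R b1@7:R]
Beat 4 (L): throw ball2 h=4 -> lands@8:L; in-air after throw: [b3@5:R b1@7:R b2@8:L]

Answer: ball3:lands@5:R ball1:lands@7:R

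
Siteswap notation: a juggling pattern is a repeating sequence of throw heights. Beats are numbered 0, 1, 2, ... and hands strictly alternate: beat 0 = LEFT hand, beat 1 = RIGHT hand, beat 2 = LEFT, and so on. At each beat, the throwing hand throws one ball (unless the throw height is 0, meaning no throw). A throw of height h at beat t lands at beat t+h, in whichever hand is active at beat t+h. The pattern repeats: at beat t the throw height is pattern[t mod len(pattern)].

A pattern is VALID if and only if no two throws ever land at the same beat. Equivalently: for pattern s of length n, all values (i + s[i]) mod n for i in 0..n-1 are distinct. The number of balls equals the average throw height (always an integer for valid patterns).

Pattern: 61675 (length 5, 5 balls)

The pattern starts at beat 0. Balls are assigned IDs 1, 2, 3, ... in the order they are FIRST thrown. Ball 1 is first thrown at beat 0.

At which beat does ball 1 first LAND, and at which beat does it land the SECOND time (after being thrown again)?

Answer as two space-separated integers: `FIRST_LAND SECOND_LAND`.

Beat 0 (L): throw ball1 h=6 -> lands@6:L; in-air after throw: [b1@6:L]
Beat 1 (R): throw ball2 h=1 -> lands@2:L; in-air after throw: [b2@2:L b1@6:L]
Beat 2 (L): throw ball2 h=6 -> lands@8:L; in-air after throw: [b1@6:L b2@8:L]
Beat 3 (R): throw ball3 h=7 -> lands@10:L; in-air after throw: [b1@6:L b2@8:L b3@10:L]
Beat 4 (L): throw ball4 h=5 -> lands@9:R; in-air after throw: [b1@6:L b2@8:L b4@9:R b3@10:L]
Beat 5 (R): throw ball5 h=6 -> lands@11:R; in-air after throw: [b1@6:L b2@8:L b4@9:R b3@10:L b5@11:R]
Beat 6 (L): throw ball1 h=1 -> lands@7:R; in-air after throw: [b1@7:R b2@8:L b4@9:R b3@10:L b5@11:R]
Beat 7 (R): throw ball1 h=6 -> lands@13:R; in-air after throw: [b2@8:L b4@9:R b3@10:L b5@11:R b1@13:R]
Ball 1: thrown@0 h=6 -> first land @6; rethrown@6 h=1 -> second land @7

Answer: 6 7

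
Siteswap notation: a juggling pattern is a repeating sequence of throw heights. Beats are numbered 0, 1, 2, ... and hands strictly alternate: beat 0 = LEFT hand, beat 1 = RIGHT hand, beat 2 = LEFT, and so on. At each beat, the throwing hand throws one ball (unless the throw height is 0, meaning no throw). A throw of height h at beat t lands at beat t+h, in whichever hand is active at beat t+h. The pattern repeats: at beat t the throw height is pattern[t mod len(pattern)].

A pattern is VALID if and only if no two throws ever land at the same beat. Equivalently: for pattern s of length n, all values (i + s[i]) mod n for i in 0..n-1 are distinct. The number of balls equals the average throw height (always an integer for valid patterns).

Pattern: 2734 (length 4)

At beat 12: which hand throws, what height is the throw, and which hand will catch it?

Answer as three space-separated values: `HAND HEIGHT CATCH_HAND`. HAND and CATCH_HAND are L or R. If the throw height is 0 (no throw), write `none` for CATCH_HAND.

Beat 12: 12 mod 2 = 0, so hand = L
Throw height = pattern[12 mod 4] = pattern[0] = 2
Lands at beat 12+2=14, 14 mod 2 = 0, so catch hand = L

Answer: L 2 L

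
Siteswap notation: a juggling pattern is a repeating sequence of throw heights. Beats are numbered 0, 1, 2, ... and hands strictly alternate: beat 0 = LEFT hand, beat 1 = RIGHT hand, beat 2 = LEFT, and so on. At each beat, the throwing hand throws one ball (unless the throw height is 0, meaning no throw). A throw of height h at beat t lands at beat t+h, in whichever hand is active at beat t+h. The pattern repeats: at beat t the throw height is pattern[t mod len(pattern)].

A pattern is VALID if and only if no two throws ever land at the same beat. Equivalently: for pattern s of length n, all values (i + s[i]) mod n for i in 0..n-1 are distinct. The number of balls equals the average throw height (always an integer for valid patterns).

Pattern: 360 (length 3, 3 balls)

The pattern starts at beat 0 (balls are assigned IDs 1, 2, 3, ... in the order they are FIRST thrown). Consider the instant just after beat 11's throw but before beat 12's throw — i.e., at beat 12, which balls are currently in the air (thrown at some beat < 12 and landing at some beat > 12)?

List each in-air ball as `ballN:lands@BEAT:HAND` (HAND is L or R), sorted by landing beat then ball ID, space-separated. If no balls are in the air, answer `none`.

Answer: ball2:lands@13:R ball3:lands@16:L

Derivation:
Beat 0 (L): throw ball1 h=3 -> lands@3:R; in-air after throw: [b1@3:R]
Beat 1 (R): throw ball2 h=6 -> lands@7:R; in-air after throw: [b1@3:R b2@7:R]
Beat 3 (R): throw ball1 h=3 -> lands@6:L; in-air after throw: [b1@6:L b2@7:R]
Beat 4 (L): throw ball3 h=6 -> lands@10:L; in-air after throw: [b1@6:L b2@7:R b3@10:L]
Beat 6 (L): throw ball1 h=3 -> lands@9:R; in-air after throw: [b2@7:R b1@9:R b3@10:L]
Beat 7 (R): throw ball2 h=6 -> lands@13:R; in-air after throw: [b1@9:R b3@10:L b2@13:R]
Beat 9 (R): throw ball1 h=3 -> lands@12:L; in-air after throw: [b3@10:L b1@12:L b2@13:R]
Beat 10 (L): throw ball3 h=6 -> lands@16:L; in-air after throw: [b1@12:L b2@13:R b3@16:L]
Beat 12 (L): throw ball1 h=3 -> lands@15:R; in-air after throw: [b2@13:R b1@15:R b3@16:L]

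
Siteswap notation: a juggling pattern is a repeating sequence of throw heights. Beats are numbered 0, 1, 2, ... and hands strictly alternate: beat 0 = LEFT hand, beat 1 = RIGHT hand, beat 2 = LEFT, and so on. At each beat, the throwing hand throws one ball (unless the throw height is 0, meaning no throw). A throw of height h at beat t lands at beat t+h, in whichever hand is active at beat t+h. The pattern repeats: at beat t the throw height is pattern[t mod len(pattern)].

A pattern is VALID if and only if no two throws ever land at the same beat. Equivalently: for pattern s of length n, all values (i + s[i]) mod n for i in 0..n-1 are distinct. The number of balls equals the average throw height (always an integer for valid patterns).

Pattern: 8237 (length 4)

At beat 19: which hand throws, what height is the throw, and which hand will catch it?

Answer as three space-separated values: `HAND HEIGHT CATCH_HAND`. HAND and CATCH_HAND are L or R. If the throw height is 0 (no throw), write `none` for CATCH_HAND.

Beat 19: 19 mod 2 = 1, so hand = R
Throw height = pattern[19 mod 4] = pattern[3] = 7
Lands at beat 19+7=26, 26 mod 2 = 0, so catch hand = L

Answer: R 7 L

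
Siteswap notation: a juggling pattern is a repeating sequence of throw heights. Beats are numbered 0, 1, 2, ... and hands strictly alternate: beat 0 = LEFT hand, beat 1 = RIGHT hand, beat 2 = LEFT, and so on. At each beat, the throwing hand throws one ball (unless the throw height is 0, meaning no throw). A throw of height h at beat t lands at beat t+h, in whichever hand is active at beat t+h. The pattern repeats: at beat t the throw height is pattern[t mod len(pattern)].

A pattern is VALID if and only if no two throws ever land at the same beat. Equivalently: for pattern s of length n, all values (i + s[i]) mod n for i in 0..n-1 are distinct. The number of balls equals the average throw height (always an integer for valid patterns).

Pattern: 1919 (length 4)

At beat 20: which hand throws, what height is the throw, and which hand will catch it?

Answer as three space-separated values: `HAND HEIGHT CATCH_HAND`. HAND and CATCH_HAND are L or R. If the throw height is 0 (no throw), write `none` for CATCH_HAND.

Answer: L 1 R

Derivation:
Beat 20: 20 mod 2 = 0, so hand = L
Throw height = pattern[20 mod 4] = pattern[0] = 1
Lands at beat 20+1=21, 21 mod 2 = 1, so catch hand = R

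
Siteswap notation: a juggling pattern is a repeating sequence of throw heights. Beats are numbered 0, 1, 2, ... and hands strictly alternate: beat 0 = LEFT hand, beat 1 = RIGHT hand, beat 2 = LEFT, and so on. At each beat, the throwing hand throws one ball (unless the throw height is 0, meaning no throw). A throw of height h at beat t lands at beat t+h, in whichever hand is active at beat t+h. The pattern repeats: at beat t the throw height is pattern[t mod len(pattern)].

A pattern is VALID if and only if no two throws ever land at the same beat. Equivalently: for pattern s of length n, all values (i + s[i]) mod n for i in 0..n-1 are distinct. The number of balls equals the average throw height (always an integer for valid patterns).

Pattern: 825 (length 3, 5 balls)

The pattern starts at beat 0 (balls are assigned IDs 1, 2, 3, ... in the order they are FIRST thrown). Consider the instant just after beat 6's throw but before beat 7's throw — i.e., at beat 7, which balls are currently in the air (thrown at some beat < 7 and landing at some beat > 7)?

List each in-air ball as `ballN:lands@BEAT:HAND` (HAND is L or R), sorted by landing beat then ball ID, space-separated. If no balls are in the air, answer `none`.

Answer: ball1:lands@8:L ball5:lands@10:L ball2:lands@11:R ball4:lands@14:L

Derivation:
Beat 0 (L): throw ball1 h=8 -> lands@8:L; in-air after throw: [b1@8:L]
Beat 1 (R): throw ball2 h=2 -> lands@3:R; in-air after throw: [b2@3:R b1@8:L]
Beat 2 (L): throw ball3 h=5 -> lands@7:R; in-air after throw: [b2@3:R b3@7:R b1@8:L]
Beat 3 (R): throw ball2 h=8 -> lands@11:R; in-air after throw: [b3@7:R b1@8:L b2@11:R]
Beat 4 (L): throw ball4 h=2 -> lands@6:L; in-air after throw: [b4@6:L b3@7:R b1@8:L b2@11:R]
Beat 5 (R): throw ball5 h=5 -> lands@10:L; in-air after throw: [b4@6:L b3@7:R b1@8:L b5@10:L b2@11:R]
Beat 6 (L): throw ball4 h=8 -> lands@14:L; in-air after throw: [b3@7:R b1@8:L b5@10:L b2@11:R b4@14:L]
Beat 7 (R): throw ball3 h=2 -> lands@9:R; in-air after throw: [b1@8:L b3@9:R b5@10:L b2@11:R b4@14:L]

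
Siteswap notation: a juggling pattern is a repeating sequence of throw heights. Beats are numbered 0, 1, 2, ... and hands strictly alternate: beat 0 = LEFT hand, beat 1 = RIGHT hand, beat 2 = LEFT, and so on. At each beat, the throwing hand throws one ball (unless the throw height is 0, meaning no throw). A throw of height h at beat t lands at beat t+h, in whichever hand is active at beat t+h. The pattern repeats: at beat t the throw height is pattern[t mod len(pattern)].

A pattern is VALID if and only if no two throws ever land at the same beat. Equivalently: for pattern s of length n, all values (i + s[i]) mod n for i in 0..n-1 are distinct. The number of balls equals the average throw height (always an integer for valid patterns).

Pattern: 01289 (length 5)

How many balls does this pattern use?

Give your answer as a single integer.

Pattern = [0, 1, 2, 8, 9], length n = 5
  position 0: throw height = 0, running sum = 0
  position 1: throw height = 1, running sum = 1
  position 2: throw height = 2, running sum = 3
  position 3: throw height = 8, running sum = 11
  position 4: throw height = 9, running sum = 20
Total sum = 20; balls = sum / n = 20 / 5 = 4

Answer: 4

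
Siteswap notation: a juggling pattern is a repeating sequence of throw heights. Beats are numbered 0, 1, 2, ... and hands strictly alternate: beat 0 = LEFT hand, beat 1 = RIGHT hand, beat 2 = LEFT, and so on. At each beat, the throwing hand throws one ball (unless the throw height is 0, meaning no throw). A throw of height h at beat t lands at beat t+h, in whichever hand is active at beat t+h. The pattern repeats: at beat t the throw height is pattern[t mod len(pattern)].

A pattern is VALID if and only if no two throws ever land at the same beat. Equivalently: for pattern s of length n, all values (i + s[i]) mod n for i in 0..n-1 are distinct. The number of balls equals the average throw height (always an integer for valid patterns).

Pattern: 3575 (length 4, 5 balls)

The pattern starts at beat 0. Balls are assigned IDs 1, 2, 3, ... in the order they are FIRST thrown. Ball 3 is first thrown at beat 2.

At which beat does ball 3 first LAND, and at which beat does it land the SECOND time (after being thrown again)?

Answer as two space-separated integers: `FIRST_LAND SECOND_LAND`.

Answer: 9 14

Derivation:
Beat 0 (L): throw ball1 h=3 -> lands@3:R; in-air after throw: [b1@3:R]
Beat 1 (R): throw ball2 h=5 -> lands@6:L; in-air after throw: [b1@3:R b2@6:L]
Beat 2 (L): throw ball3 h=7 -> lands@9:R; in-air after throw: [b1@3:R b2@6:L b3@9:R]
Beat 3 (R): throw ball1 h=5 -> lands@8:L; in-air after throw: [b2@6:L b1@8:L b3@9:R]
Beat 4 (L): throw ball4 h=3 -> lands@7:R; in-air after throw: [b2@6:L b4@7:R b1@8:L b3@9:R]
Beat 5 (R): throw ball5 h=5 -> lands@10:L; in-air after throw: [b2@6:L b4@7:R b1@8:L b3@9:R b5@10:L]
Beat 6 (L): throw ball2 h=7 -> lands@13:R; in-air after throw: [b4@7:R b1@8:L b3@9:R b5@10:L b2@13:R]
Beat 7 (R): throw ball4 h=5 -> lands@12:L; in-air after throw: [b1@8:L b3@9:R b5@10:L b4@12:L b2@13:R]
Beat 8 (L): throw ball1 h=3 -> lands@11:R; in-air after throw: [b3@9:R b5@10:L b1@11:R b4@12:L b2@13:R]
Beat 9 (R): throw ball3 h=5 -> lands@14:L; in-air after throw: [b5@10:L b1@11:R b4@12:L b2@13:R b3@14:L]
Beat 10 (L): throw ball5 h=7 -> lands@17:R; in-air after throw: [b1@11:R b4@12:L b2@13:R b3@14:L b5@17:R]
Beat 11 (R): throw ball1 h=5 -> lands@16:L; in-air after throw: [b4@12:L b2@13:R b3@14:L b1@16:L b5@17:R]
Beat 12 (L): throw ball4 h=3 -> lands@15:R; in-air after throw: [b2@13:R b3@14:L b4@15:R b1@16:L b5@17:R]
Beat 13 (R): throw ball2 h=5 -> lands@18:L; in-air after throw: [b3@14:L b4@15:R b1@16:L b5@17:R b2@18:L]
Beat 14 (L): throw ball3 h=7 -> lands@21:R; in-air after throw: [b4@15:R b1@16:L b5@17:R b2@18:L b3@21:R]
Ball 3: thrown@2 h=7 -> first land @9; rethrown@9 h=5 -> second land @14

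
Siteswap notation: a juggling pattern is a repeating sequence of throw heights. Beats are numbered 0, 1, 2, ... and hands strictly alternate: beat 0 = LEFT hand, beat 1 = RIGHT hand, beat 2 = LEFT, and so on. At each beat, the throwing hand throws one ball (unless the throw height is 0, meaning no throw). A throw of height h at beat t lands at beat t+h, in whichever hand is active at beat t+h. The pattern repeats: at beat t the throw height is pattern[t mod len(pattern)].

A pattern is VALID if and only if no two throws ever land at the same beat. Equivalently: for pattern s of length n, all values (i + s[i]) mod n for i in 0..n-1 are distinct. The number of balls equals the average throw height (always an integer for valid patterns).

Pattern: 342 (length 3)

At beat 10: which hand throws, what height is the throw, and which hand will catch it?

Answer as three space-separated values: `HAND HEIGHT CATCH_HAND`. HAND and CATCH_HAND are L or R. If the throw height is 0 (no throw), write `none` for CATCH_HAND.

Answer: L 4 L

Derivation:
Beat 10: 10 mod 2 = 0, so hand = L
Throw height = pattern[10 mod 3] = pattern[1] = 4
Lands at beat 10+4=14, 14 mod 2 = 0, so catch hand = L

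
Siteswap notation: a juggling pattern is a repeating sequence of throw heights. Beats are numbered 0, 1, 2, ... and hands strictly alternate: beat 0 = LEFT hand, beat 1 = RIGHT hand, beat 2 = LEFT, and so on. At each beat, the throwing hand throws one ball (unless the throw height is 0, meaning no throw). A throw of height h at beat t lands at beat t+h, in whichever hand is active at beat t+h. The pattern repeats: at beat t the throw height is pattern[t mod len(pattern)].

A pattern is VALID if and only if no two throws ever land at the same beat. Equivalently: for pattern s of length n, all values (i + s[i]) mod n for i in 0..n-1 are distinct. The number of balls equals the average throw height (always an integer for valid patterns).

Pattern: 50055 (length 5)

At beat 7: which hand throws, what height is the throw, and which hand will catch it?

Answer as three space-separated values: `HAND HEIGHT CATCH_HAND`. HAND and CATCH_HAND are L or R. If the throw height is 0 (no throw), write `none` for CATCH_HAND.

Beat 7: 7 mod 2 = 1, so hand = R
Throw height = pattern[7 mod 5] = pattern[2] = 0

Answer: R 0 none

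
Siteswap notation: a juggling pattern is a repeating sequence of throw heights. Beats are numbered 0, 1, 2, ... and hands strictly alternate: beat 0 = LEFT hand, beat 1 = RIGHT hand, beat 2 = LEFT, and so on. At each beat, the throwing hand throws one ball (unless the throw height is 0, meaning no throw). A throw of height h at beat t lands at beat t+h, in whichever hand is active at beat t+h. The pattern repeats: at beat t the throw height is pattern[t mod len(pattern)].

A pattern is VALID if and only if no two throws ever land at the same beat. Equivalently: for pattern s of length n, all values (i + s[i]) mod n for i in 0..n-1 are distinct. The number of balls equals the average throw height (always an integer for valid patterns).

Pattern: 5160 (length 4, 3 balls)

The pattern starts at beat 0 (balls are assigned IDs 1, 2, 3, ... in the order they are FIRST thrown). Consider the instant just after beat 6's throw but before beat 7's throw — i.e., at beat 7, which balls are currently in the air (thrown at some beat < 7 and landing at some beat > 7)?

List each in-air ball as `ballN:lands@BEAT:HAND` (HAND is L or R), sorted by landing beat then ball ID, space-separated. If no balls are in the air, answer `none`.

Answer: ball2:lands@8:L ball3:lands@9:R ball1:lands@12:L

Derivation:
Beat 0 (L): throw ball1 h=5 -> lands@5:R; in-air after throw: [b1@5:R]
Beat 1 (R): throw ball2 h=1 -> lands@2:L; in-air after throw: [b2@2:L b1@5:R]
Beat 2 (L): throw ball2 h=6 -> lands@8:L; in-air after throw: [b1@5:R b2@8:L]
Beat 4 (L): throw ball3 h=5 -> lands@9:R; in-air after throw: [b1@5:R b2@8:L b3@9:R]
Beat 5 (R): throw ball1 h=1 -> lands@6:L; in-air after throw: [b1@6:L b2@8:L b3@9:R]
Beat 6 (L): throw ball1 h=6 -> lands@12:L; in-air after throw: [b2@8:L b3@9:R b1@12:L]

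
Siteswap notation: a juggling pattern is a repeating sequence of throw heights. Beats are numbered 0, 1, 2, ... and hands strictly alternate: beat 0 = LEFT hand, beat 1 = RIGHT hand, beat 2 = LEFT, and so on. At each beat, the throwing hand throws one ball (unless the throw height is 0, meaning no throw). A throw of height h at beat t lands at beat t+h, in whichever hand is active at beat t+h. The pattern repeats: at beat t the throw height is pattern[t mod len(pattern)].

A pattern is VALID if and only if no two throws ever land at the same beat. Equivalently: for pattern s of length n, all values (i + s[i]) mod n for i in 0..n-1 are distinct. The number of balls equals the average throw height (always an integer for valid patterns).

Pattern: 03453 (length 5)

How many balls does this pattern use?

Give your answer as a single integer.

Answer: 3

Derivation:
Pattern = [0, 3, 4, 5, 3], length n = 5
  position 0: throw height = 0, running sum = 0
  position 1: throw height = 3, running sum = 3
  position 2: throw height = 4, running sum = 7
  position 3: throw height = 5, running sum = 12
  position 4: throw height = 3, running sum = 15
Total sum = 15; balls = sum / n = 15 / 5 = 3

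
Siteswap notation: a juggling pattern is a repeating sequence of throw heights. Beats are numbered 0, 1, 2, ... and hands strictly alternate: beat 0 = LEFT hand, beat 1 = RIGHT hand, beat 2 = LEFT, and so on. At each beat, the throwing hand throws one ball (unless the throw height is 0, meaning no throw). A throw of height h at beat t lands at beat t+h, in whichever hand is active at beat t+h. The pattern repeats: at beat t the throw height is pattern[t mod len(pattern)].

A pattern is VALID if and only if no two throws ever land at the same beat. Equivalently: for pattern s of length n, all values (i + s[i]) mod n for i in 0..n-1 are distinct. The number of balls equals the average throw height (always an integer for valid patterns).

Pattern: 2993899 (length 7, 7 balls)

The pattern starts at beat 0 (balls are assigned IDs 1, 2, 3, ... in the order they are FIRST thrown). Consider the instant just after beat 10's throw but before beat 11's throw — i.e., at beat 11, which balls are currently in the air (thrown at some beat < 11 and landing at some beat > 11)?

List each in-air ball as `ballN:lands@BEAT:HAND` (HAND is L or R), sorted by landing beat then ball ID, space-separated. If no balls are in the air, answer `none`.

Beat 0 (L): throw ball1 h=2 -> lands@2:L; in-air after throw: [b1@2:L]
Beat 1 (R): throw ball2 h=9 -> lands@10:L; in-air after throw: [b1@2:L b2@10:L]
Beat 2 (L): throw ball1 h=9 -> lands@11:R; in-air after throw: [b2@10:L b1@11:R]
Beat 3 (R): throw ball3 h=3 -> lands@6:L; in-air after throw: [b3@6:L b2@10:L b1@11:R]
Beat 4 (L): throw ball4 h=8 -> lands@12:L; in-air after throw: [b3@6:L b2@10:L b1@11:R b4@12:L]
Beat 5 (R): throw ball5 h=9 -> lands@14:L; in-air after throw: [b3@6:L b2@10:L b1@11:R b4@12:L b5@14:L]
Beat 6 (L): throw ball3 h=9 -> lands@15:R; in-air after throw: [b2@10:L b1@11:R b4@12:L b5@14:L b3@15:R]
Beat 7 (R): throw ball6 h=2 -> lands@9:R; in-air after throw: [b6@9:R b2@10:L b1@11:R b4@12:L b5@14:L b3@15:R]
Beat 8 (L): throw ball7 h=9 -> lands@17:R; in-air after throw: [b6@9:R b2@10:L b1@11:R b4@12:L b5@14:L b3@15:R b7@17:R]
Beat 9 (R): throw ball6 h=9 -> lands@18:L; in-air after throw: [b2@10:L b1@11:R b4@12:L b5@14:L b3@15:R b7@17:R b6@18:L]
Beat 10 (L): throw ball2 h=3 -> lands@13:R; in-air after throw: [b1@11:R b4@12:L b2@13:R b5@14:L b3@15:R b7@17:R b6@18:L]
Beat 11 (R): throw ball1 h=8 -> lands@19:R; in-air after throw: [b4@12:L b2@13:R b5@14:L b3@15:R b7@17:R b6@18:L b1@19:R]

Answer: ball4:lands@12:L ball2:lands@13:R ball5:lands@14:L ball3:lands@15:R ball7:lands@17:R ball6:lands@18:L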